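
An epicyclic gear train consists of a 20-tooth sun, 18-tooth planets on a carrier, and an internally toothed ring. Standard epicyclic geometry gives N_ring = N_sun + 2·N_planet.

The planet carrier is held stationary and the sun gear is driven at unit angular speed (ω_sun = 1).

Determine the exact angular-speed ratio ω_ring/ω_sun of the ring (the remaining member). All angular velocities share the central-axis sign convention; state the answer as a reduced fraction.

N_ring = 20 + 2·18 = 56
20(ω_s−ω_c) = −56(ω_r−ω_c),  ω_c=0, ω_s=1
ω_r = 0 − (20/56)(1−0) = -5/14
ω_r/ω_s = -5/14

-5/14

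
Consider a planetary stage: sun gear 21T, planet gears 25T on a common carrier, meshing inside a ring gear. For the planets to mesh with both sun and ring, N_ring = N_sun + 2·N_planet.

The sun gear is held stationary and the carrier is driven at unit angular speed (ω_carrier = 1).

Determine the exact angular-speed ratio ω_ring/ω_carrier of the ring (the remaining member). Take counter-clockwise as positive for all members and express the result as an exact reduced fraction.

N_ring = 21 + 2·25 = 71
21(ω_s−ω_c) = −71(ω_r−ω_c),  ω_s=0, ω_c=1
ω_r = 1 − (21/71)(0−1) = 92/71
ω_r/ω_c = 92/71

92/71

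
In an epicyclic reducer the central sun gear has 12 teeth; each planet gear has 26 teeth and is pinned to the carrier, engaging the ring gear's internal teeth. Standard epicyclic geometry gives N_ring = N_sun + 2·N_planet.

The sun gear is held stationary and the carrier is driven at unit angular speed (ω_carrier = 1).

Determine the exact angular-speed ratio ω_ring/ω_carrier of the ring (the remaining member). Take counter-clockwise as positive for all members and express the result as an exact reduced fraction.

19/16

N_ring = 12 + 2·26 = 64
12(ω_s−ω_c) = −64(ω_r−ω_c),  ω_s=0, ω_c=1
ω_r = 1 − (12/64)(0−1) = 19/16
ω_r/ω_c = 19/16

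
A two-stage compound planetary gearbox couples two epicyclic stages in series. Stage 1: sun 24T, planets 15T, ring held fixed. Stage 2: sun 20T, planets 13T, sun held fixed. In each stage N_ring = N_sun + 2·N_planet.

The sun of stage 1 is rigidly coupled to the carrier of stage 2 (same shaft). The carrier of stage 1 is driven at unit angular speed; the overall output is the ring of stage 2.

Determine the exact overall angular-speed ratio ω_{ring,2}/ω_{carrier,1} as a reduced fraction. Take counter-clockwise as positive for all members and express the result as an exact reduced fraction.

429/92

Stage 1: N_ring = 24 + 2·15 = 54
Stage 1: 24(ω_s−ω_c) = −54(ω_r−ω_c),  ω_r=0, ω_c=1
Stage 1: ω_s = 1 − (54/24)(0−1) = 13/4
  ⇒ ω_s¹/ω_c¹ = 13/4
Stage 2: N_ring = 20 + 2·13 = 46
Stage 2: 20(ω_s−ω_c) = −46(ω_r−ω_c),  ω_s=0, ω_c=1
Stage 2: ω_r = 1 − (20/46)(0−1) = 33/23
  ⇒ ω_r²/ω_c² = 33/23
Coupling ω_c² = ω_s¹ ⇒ overall = 13/4 × 33/23 = 429/92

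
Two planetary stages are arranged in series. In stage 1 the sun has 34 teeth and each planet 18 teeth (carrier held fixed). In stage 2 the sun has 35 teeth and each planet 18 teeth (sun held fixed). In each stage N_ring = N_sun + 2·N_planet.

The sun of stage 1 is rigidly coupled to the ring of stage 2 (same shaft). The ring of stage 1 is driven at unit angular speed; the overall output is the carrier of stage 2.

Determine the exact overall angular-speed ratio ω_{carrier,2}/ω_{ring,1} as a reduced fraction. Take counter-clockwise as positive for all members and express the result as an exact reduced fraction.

Stage 1: N_ring = 34 + 2·18 = 70
Stage 1: 34(ω_s−ω_c) = −70(ω_r−ω_c),  ω_c=0, ω_r=1
Stage 1: ω_s = 0 − (70/34)(1−0) = -35/17
  ⇒ ω_s¹/ω_r¹ = -35/17
Stage 2: N_ring = 35 + 2·18 = 71
Stage 2: 35(ω_s−ω_c) = −71(ω_r−ω_c),  ω_s=0, ω_r=1
Stage 2: 35(0−ω_c) = −71(1−ω_c)  ⇒  106ω_c = 71  ⇒  ω_c = 71/106
  ⇒ ω_c²/ω_r² = 71/106
Coupling ω_r² = ω_s¹ ⇒ overall = -35/17 × 71/106 = -2485/1802

-2485/1802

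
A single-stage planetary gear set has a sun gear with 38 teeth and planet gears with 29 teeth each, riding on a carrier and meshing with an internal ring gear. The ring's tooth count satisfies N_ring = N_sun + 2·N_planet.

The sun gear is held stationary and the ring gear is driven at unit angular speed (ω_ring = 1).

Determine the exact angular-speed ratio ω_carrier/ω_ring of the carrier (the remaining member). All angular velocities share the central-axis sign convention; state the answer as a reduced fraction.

N_ring = 38 + 2·29 = 96
38(ω_s−ω_c) = −96(ω_r−ω_c),  ω_s=0, ω_r=1
38(0−ω_c) = −96(1−ω_c)  ⇒  134ω_c = 96  ⇒  ω_c = 48/67
ω_c/ω_r = 48/67

48/67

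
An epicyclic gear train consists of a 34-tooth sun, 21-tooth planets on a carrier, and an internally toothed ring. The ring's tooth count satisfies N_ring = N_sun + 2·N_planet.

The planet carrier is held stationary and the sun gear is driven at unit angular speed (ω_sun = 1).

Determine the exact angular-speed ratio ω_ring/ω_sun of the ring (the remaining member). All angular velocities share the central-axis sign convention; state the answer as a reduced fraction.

N_ring = 34 + 2·21 = 76
34(ω_s−ω_c) = −76(ω_r−ω_c),  ω_c=0, ω_s=1
ω_r = 0 − (34/76)(1−0) = -17/38
ω_r/ω_s = -17/38

-17/38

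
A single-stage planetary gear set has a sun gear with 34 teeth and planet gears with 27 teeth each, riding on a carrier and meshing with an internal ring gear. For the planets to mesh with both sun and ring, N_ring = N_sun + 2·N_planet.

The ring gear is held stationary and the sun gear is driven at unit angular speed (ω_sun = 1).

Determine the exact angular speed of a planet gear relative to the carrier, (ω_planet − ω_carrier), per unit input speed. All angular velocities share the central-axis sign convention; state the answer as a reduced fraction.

N_ring = 34 + 2·27 = 88
34(ω_s−ω_c) = −88(ω_r−ω_c),  ω_r=0, ω_s=1
34(1−ω_c) = −88(0−ω_c)  ⇒  122ω_c = 34  ⇒  ω_c = 17/61
sun–planet: 34·(1−17/61) = −27·(ω_p−ω_c)  ⇒  ω_p−ω_c = −(34/27)·(44/61) = -1496/1647

-1496/1647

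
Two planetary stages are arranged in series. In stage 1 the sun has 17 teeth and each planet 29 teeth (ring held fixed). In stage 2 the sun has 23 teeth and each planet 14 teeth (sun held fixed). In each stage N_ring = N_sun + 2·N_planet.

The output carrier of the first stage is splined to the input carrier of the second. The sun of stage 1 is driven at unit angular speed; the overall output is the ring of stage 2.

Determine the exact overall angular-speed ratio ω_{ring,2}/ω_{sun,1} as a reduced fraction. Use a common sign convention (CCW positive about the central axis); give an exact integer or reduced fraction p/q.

37/138

Stage 1: N_ring = 17 + 2·29 = 75
Stage 1: 17(ω_s−ω_c) = −75(ω_r−ω_c),  ω_r=0, ω_s=1
Stage 1: 17(1−ω_c) = −75(0−ω_c)  ⇒  92ω_c = 17  ⇒  ω_c = 17/92
  ⇒ ω_c¹/ω_s¹ = 17/92
Stage 2: N_ring = 23 + 2·14 = 51
Stage 2: 23(ω_s−ω_c) = −51(ω_r−ω_c),  ω_s=0, ω_c=1
Stage 2: ω_r = 1 − (23/51)(0−1) = 74/51
  ⇒ ω_r²/ω_c² = 74/51
Coupling ω_c² = ω_c¹ ⇒ overall = 17/92 × 74/51 = 37/138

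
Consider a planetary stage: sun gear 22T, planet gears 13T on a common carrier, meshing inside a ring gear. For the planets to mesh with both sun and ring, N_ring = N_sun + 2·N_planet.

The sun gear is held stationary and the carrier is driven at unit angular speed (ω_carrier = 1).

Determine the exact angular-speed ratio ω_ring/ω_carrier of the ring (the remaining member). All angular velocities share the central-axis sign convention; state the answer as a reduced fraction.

N_ring = 22 + 2·13 = 48
22(ω_s−ω_c) = −48(ω_r−ω_c),  ω_s=0, ω_c=1
ω_r = 1 − (22/48)(0−1) = 35/24
ω_r/ω_c = 35/24

35/24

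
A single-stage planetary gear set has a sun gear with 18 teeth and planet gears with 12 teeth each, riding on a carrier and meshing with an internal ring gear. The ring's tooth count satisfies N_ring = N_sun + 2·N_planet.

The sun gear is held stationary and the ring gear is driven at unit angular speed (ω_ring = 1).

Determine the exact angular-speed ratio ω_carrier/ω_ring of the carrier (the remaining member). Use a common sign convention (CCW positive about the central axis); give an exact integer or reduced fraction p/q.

7/10

N_ring = 18 + 2·12 = 42
18(ω_s−ω_c) = −42(ω_r−ω_c),  ω_s=0, ω_r=1
18(0−ω_c) = −42(1−ω_c)  ⇒  60ω_c = 42  ⇒  ω_c = 7/10
ω_c/ω_r = 7/10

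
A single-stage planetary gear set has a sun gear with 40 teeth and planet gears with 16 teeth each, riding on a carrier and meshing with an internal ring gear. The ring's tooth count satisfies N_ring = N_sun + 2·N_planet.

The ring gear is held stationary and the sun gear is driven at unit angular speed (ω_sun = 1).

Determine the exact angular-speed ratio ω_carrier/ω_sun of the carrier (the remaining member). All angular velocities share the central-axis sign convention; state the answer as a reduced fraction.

5/14

N_ring = 40 + 2·16 = 72
40(ω_s−ω_c) = −72(ω_r−ω_c),  ω_r=0, ω_s=1
40(1−ω_c) = −72(0−ω_c)  ⇒  112ω_c = 40  ⇒  ω_c = 5/14
ω_c/ω_s = 5/14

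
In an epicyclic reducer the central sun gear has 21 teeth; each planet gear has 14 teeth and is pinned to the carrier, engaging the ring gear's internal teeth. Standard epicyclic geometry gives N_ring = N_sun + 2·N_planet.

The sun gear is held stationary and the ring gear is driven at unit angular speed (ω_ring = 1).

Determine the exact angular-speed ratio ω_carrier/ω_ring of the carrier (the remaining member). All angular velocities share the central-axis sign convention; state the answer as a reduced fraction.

7/10

N_ring = 21 + 2·14 = 49
21(ω_s−ω_c) = −49(ω_r−ω_c),  ω_s=0, ω_r=1
21(0−ω_c) = −49(1−ω_c)  ⇒  70ω_c = 49  ⇒  ω_c = 7/10
ω_c/ω_r = 7/10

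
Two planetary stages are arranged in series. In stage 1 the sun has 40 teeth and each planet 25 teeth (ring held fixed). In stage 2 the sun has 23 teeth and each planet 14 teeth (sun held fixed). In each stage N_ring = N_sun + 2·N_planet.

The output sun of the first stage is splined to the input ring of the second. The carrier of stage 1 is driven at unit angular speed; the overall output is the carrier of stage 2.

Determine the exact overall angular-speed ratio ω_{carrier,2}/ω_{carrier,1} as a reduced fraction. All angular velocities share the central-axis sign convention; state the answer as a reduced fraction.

Stage 1: N_ring = 40 + 2·25 = 90
Stage 1: 40(ω_s−ω_c) = −90(ω_r−ω_c),  ω_r=0, ω_c=1
Stage 1: ω_s = 1 − (90/40)(0−1) = 13/4
  ⇒ ω_s¹/ω_c¹ = 13/4
Stage 2: N_ring = 23 + 2·14 = 51
Stage 2: 23(ω_s−ω_c) = −51(ω_r−ω_c),  ω_s=0, ω_r=1
Stage 2: 23(0−ω_c) = −51(1−ω_c)  ⇒  74ω_c = 51  ⇒  ω_c = 51/74
  ⇒ ω_c²/ω_r² = 51/74
Coupling ω_r² = ω_s¹ ⇒ overall = 13/4 × 51/74 = 663/296

663/296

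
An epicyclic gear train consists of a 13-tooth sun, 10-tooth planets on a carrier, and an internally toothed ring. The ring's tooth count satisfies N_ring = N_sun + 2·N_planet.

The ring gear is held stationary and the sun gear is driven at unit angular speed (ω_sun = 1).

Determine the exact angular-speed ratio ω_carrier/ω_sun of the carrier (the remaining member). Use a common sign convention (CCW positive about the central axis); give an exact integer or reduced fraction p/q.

N_ring = 13 + 2·10 = 33
13(ω_s−ω_c) = −33(ω_r−ω_c),  ω_r=0, ω_s=1
13(1−ω_c) = −33(0−ω_c)  ⇒  46ω_c = 13  ⇒  ω_c = 13/46
ω_c/ω_s = 13/46

13/46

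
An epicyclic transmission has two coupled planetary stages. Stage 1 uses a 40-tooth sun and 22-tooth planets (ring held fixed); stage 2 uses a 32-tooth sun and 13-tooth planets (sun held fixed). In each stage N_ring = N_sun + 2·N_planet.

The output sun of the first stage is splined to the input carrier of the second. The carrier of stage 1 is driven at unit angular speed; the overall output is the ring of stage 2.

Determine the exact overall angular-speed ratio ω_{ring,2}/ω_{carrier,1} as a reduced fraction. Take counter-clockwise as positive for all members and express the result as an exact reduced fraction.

279/58

Stage 1: N_ring = 40 + 2·22 = 84
Stage 1: 40(ω_s−ω_c) = −84(ω_r−ω_c),  ω_r=0, ω_c=1
Stage 1: ω_s = 1 − (84/40)(0−1) = 31/10
  ⇒ ω_s¹/ω_c¹ = 31/10
Stage 2: N_ring = 32 + 2·13 = 58
Stage 2: 32(ω_s−ω_c) = −58(ω_r−ω_c),  ω_s=0, ω_c=1
Stage 2: ω_r = 1 − (32/58)(0−1) = 45/29
  ⇒ ω_r²/ω_c² = 45/29
Coupling ω_c² = ω_s¹ ⇒ overall = 31/10 × 45/29 = 279/58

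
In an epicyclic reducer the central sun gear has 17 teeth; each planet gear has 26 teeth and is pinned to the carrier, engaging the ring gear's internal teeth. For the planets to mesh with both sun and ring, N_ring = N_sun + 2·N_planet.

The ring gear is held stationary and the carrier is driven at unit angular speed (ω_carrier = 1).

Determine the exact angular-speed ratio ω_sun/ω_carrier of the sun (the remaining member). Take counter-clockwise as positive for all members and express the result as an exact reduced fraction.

86/17

N_ring = 17 + 2·26 = 69
17(ω_s−ω_c) = −69(ω_r−ω_c),  ω_r=0, ω_c=1
ω_s = 1 − (69/17)(0−1) = 86/17
ω_s/ω_c = 86/17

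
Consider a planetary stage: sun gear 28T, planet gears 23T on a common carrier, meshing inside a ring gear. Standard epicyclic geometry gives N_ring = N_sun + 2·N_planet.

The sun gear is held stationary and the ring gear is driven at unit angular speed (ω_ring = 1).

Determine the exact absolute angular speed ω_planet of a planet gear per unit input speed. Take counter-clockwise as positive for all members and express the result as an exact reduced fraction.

N_ring = 28 + 2·23 = 74
28(ω_s−ω_c) = −74(ω_r−ω_c),  ω_s=0, ω_r=1
28(0−ω_c) = −74(1−ω_c)  ⇒  102ω_c = 74  ⇒  ω_c = 37/51
sun–planet: 28·(0−37/51) = −23·(ω_p−ω_c)  ⇒  ω_p−ω_c = −(28/23)·(-37/51) = 1036/1173
ω_p = 37/51 + 1036/1173 = 37/23

37/23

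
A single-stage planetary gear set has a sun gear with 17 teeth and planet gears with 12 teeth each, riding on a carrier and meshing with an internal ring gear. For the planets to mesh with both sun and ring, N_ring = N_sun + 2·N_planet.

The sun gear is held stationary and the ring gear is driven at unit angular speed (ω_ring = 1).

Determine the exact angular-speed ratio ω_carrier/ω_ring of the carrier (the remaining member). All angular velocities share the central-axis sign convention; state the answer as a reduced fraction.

N_ring = 17 + 2·12 = 41
17(ω_s−ω_c) = −41(ω_r−ω_c),  ω_s=0, ω_r=1
17(0−ω_c) = −41(1−ω_c)  ⇒  58ω_c = 41  ⇒  ω_c = 41/58
ω_c/ω_r = 41/58

41/58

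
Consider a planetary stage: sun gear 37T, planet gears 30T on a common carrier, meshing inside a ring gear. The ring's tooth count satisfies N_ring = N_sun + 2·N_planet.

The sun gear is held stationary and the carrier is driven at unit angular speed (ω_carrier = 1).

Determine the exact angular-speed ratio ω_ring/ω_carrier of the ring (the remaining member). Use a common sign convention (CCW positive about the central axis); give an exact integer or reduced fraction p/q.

N_ring = 37 + 2·30 = 97
37(ω_s−ω_c) = −97(ω_r−ω_c),  ω_s=0, ω_c=1
ω_r = 1 − (37/97)(0−1) = 134/97
ω_r/ω_c = 134/97

134/97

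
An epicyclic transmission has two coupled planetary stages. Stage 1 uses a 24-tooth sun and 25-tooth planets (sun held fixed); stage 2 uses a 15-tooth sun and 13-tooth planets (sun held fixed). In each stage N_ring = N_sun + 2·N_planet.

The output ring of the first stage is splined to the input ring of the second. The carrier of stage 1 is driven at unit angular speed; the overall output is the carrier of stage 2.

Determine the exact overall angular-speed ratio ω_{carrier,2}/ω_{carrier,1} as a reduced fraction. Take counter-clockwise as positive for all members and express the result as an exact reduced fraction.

287/296

Stage 1: N_ring = 24 + 2·25 = 74
Stage 1: 24(ω_s−ω_c) = −74(ω_r−ω_c),  ω_s=0, ω_c=1
Stage 1: ω_r = 1 − (24/74)(0−1) = 49/37
  ⇒ ω_r¹/ω_c¹ = 49/37
Stage 2: N_ring = 15 + 2·13 = 41
Stage 2: 15(ω_s−ω_c) = −41(ω_r−ω_c),  ω_s=0, ω_r=1
Stage 2: 15(0−ω_c) = −41(1−ω_c)  ⇒  56ω_c = 41  ⇒  ω_c = 41/56
  ⇒ ω_c²/ω_r² = 41/56
Coupling ω_r² = ω_r¹ ⇒ overall = 49/37 × 41/56 = 287/296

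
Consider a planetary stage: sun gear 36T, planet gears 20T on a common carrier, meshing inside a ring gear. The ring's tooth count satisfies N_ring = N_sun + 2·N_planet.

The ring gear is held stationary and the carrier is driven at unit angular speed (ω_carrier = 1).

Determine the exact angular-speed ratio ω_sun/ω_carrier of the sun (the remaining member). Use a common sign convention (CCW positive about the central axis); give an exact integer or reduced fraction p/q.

N_ring = 36 + 2·20 = 76
36(ω_s−ω_c) = −76(ω_r−ω_c),  ω_r=0, ω_c=1
ω_s = 1 − (76/36)(0−1) = 28/9
ω_s/ω_c = 28/9

28/9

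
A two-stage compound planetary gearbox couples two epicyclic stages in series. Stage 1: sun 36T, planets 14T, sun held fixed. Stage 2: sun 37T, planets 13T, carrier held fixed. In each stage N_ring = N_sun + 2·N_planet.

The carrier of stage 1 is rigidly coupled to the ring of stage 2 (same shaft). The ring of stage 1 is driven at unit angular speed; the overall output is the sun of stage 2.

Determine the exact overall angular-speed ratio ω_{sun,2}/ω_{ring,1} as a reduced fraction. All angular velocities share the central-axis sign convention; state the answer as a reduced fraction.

Stage 1: N_ring = 36 + 2·14 = 64
Stage 1: 36(ω_s−ω_c) = −64(ω_r−ω_c),  ω_s=0, ω_r=1
Stage 1: 36(0−ω_c) = −64(1−ω_c)  ⇒  100ω_c = 64  ⇒  ω_c = 16/25
  ⇒ ω_c¹/ω_r¹ = 16/25
Stage 2: N_ring = 37 + 2·13 = 63
Stage 2: 37(ω_s−ω_c) = −63(ω_r−ω_c),  ω_c=0, ω_r=1
Stage 2: ω_s = 0 − (63/37)(1−0) = -63/37
  ⇒ ω_s²/ω_r² = -63/37
Coupling ω_r² = ω_c¹ ⇒ overall = 16/25 × -63/37 = -1008/925

-1008/925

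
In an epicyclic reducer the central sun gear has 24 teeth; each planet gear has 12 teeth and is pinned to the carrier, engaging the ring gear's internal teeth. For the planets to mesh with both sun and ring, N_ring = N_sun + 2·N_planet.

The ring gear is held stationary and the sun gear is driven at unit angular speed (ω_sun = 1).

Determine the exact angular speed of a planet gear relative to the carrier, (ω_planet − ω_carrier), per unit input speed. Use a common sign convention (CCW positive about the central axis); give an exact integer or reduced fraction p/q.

N_ring = 24 + 2·12 = 48
24(ω_s−ω_c) = −48(ω_r−ω_c),  ω_r=0, ω_s=1
24(1−ω_c) = −48(0−ω_c)  ⇒  72ω_c = 24  ⇒  ω_c = 1/3
sun–planet: 24·(1−1/3) = −12·(ω_p−ω_c)  ⇒  ω_p−ω_c = −(24/12)·(2/3) = -4/3

-4/3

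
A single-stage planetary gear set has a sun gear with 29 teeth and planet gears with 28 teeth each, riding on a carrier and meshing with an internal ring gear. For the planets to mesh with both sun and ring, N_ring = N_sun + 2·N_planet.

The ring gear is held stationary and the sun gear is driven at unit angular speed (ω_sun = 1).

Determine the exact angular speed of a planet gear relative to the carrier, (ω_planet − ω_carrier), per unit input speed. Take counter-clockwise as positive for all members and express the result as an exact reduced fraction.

N_ring = 29 + 2·28 = 85
29(ω_s−ω_c) = −85(ω_r−ω_c),  ω_r=0, ω_s=1
29(1−ω_c) = −85(0−ω_c)  ⇒  114ω_c = 29  ⇒  ω_c = 29/114
sun–planet: 29·(1−29/114) = −28·(ω_p−ω_c)  ⇒  ω_p−ω_c = −(29/28)·(85/114) = -2465/3192

-2465/3192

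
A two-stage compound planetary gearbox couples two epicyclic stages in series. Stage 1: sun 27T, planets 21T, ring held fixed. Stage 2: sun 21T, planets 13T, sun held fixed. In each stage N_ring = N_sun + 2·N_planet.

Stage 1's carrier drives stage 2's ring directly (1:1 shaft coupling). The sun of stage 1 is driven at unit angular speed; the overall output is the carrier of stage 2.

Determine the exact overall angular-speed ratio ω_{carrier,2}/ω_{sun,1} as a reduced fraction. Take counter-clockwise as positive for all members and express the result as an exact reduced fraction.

Stage 1: N_ring = 27 + 2·21 = 69
Stage 1: 27(ω_s−ω_c) = −69(ω_r−ω_c),  ω_r=0, ω_s=1
Stage 1: 27(1−ω_c) = −69(0−ω_c)  ⇒  96ω_c = 27  ⇒  ω_c = 9/32
  ⇒ ω_c¹/ω_s¹ = 9/32
Stage 2: N_ring = 21 + 2·13 = 47
Stage 2: 21(ω_s−ω_c) = −47(ω_r−ω_c),  ω_s=0, ω_r=1
Stage 2: 21(0−ω_c) = −47(1−ω_c)  ⇒  68ω_c = 47  ⇒  ω_c = 47/68
  ⇒ ω_c²/ω_r² = 47/68
Coupling ω_r² = ω_c¹ ⇒ overall = 9/32 × 47/68 = 423/2176

423/2176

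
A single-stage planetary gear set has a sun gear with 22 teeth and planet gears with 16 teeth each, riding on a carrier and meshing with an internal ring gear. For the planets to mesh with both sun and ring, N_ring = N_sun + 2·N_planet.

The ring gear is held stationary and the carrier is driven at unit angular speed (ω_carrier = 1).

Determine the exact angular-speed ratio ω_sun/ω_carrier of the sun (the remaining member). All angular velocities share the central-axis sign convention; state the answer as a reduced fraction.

N_ring = 22 + 2·16 = 54
22(ω_s−ω_c) = −54(ω_r−ω_c),  ω_r=0, ω_c=1
ω_s = 1 − (54/22)(0−1) = 38/11
ω_s/ω_c = 38/11

38/11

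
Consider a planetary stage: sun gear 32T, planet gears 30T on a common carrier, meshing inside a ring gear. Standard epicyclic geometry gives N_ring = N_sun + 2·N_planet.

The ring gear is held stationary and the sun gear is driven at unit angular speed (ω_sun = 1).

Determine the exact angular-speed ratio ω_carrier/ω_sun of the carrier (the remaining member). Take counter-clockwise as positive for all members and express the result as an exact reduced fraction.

N_ring = 32 + 2·30 = 92
32(ω_s−ω_c) = −92(ω_r−ω_c),  ω_r=0, ω_s=1
32(1−ω_c) = −92(0−ω_c)  ⇒  124ω_c = 32  ⇒  ω_c = 8/31
ω_c/ω_s = 8/31

8/31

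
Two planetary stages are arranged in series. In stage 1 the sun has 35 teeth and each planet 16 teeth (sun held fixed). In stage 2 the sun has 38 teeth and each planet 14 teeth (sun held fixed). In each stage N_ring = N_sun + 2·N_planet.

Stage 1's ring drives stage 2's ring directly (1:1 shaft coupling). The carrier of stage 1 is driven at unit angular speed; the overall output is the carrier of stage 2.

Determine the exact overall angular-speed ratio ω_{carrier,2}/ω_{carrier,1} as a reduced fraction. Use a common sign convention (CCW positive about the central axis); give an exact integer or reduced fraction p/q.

1683/1742

Stage 1: N_ring = 35 + 2·16 = 67
Stage 1: 35(ω_s−ω_c) = −67(ω_r−ω_c),  ω_s=0, ω_c=1
Stage 1: ω_r = 1 − (35/67)(0−1) = 102/67
  ⇒ ω_r¹/ω_c¹ = 102/67
Stage 2: N_ring = 38 + 2·14 = 66
Stage 2: 38(ω_s−ω_c) = −66(ω_r−ω_c),  ω_s=0, ω_r=1
Stage 2: 38(0−ω_c) = −66(1−ω_c)  ⇒  104ω_c = 66  ⇒  ω_c = 33/52
  ⇒ ω_c²/ω_r² = 33/52
Coupling ω_r² = ω_r¹ ⇒ overall = 102/67 × 33/52 = 1683/1742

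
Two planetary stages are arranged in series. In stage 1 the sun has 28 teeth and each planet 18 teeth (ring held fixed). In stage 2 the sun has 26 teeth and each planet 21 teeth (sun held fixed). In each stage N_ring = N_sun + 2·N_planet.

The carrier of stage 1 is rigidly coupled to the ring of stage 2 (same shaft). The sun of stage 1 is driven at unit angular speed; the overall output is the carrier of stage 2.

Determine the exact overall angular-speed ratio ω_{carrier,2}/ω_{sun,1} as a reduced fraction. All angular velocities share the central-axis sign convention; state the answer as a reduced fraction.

Stage 1: N_ring = 28 + 2·18 = 64
Stage 1: 28(ω_s−ω_c) = −64(ω_r−ω_c),  ω_r=0, ω_s=1
Stage 1: 28(1−ω_c) = −64(0−ω_c)  ⇒  92ω_c = 28  ⇒  ω_c = 7/23
  ⇒ ω_c¹/ω_s¹ = 7/23
Stage 2: N_ring = 26 + 2·21 = 68
Stage 2: 26(ω_s−ω_c) = −68(ω_r−ω_c),  ω_s=0, ω_r=1
Stage 2: 26(0−ω_c) = −68(1−ω_c)  ⇒  94ω_c = 68  ⇒  ω_c = 34/47
  ⇒ ω_c²/ω_r² = 34/47
Coupling ω_r² = ω_c¹ ⇒ overall = 7/23 × 34/47 = 238/1081

238/1081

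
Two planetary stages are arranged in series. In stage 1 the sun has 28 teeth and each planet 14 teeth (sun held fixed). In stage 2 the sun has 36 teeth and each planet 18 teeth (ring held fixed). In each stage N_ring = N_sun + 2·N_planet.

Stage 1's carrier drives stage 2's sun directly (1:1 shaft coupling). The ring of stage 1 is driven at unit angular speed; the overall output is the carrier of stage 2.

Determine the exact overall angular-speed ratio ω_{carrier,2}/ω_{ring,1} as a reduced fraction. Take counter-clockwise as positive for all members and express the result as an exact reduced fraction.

Stage 1: N_ring = 28 + 2·14 = 56
Stage 1: 28(ω_s−ω_c) = −56(ω_r−ω_c),  ω_s=0, ω_r=1
Stage 1: 28(0−ω_c) = −56(1−ω_c)  ⇒  84ω_c = 56  ⇒  ω_c = 2/3
  ⇒ ω_c¹/ω_r¹ = 2/3
Stage 2: N_ring = 36 + 2·18 = 72
Stage 2: 36(ω_s−ω_c) = −72(ω_r−ω_c),  ω_r=0, ω_s=1
Stage 2: 36(1−ω_c) = −72(0−ω_c)  ⇒  108ω_c = 36  ⇒  ω_c = 1/3
  ⇒ ω_c²/ω_s² = 1/3
Coupling ω_s² = ω_c¹ ⇒ overall = 2/3 × 1/3 = 2/9

2/9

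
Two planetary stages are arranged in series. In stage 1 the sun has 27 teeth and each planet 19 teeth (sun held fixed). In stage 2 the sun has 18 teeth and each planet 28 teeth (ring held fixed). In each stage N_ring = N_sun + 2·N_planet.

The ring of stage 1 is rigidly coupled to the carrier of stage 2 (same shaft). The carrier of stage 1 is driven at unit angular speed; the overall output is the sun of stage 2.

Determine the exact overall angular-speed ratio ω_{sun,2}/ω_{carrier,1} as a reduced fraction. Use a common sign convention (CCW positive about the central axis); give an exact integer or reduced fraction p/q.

4232/585

Stage 1: N_ring = 27 + 2·19 = 65
Stage 1: 27(ω_s−ω_c) = −65(ω_r−ω_c),  ω_s=0, ω_c=1
Stage 1: ω_r = 1 − (27/65)(0−1) = 92/65
  ⇒ ω_r¹/ω_c¹ = 92/65
Stage 2: N_ring = 18 + 2·28 = 74
Stage 2: 18(ω_s−ω_c) = −74(ω_r−ω_c),  ω_r=0, ω_c=1
Stage 2: ω_s = 1 − (74/18)(0−1) = 46/9
  ⇒ ω_s²/ω_c² = 46/9
Coupling ω_c² = ω_r¹ ⇒ overall = 92/65 × 46/9 = 4232/585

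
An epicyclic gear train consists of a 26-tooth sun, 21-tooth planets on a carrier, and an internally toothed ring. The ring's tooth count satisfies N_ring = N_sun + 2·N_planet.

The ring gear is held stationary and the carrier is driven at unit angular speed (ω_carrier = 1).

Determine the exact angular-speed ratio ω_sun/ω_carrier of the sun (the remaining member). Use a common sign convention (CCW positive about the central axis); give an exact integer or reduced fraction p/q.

N_ring = 26 + 2·21 = 68
26(ω_s−ω_c) = −68(ω_r−ω_c),  ω_r=0, ω_c=1
ω_s = 1 − (68/26)(0−1) = 47/13
ω_s/ω_c = 47/13

47/13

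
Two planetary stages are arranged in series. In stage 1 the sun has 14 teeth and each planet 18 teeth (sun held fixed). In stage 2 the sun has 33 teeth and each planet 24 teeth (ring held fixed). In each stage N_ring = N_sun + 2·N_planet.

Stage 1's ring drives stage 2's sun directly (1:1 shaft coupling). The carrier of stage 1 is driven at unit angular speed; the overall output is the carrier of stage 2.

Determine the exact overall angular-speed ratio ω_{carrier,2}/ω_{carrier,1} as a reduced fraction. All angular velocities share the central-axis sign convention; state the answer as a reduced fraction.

Stage 1: N_ring = 14 + 2·18 = 50
Stage 1: 14(ω_s−ω_c) = −50(ω_r−ω_c),  ω_s=0, ω_c=1
Stage 1: ω_r = 1 − (14/50)(0−1) = 32/25
  ⇒ ω_r¹/ω_c¹ = 32/25
Stage 2: N_ring = 33 + 2·24 = 81
Stage 2: 33(ω_s−ω_c) = −81(ω_r−ω_c),  ω_r=0, ω_s=1
Stage 2: 33(1−ω_c) = −81(0−ω_c)  ⇒  114ω_c = 33  ⇒  ω_c = 11/38
  ⇒ ω_c²/ω_s² = 11/38
Coupling ω_s² = ω_r¹ ⇒ overall = 32/25 × 11/38 = 176/475

176/475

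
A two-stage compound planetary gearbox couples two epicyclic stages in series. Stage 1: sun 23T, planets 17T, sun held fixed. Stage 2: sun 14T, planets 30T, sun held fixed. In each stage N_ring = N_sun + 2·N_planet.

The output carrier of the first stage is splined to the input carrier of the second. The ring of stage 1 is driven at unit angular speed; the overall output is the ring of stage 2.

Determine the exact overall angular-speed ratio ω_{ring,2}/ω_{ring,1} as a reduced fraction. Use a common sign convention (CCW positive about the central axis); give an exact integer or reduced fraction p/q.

Stage 1: N_ring = 23 + 2·17 = 57
Stage 1: 23(ω_s−ω_c) = −57(ω_r−ω_c),  ω_s=0, ω_r=1
Stage 1: 23(0−ω_c) = −57(1−ω_c)  ⇒  80ω_c = 57  ⇒  ω_c = 57/80
  ⇒ ω_c¹/ω_r¹ = 57/80
Stage 2: N_ring = 14 + 2·30 = 74
Stage 2: 14(ω_s−ω_c) = −74(ω_r−ω_c),  ω_s=0, ω_c=1
Stage 2: ω_r = 1 − (14/74)(0−1) = 44/37
  ⇒ ω_r²/ω_c² = 44/37
Coupling ω_c² = ω_c¹ ⇒ overall = 57/80 × 44/37 = 627/740

627/740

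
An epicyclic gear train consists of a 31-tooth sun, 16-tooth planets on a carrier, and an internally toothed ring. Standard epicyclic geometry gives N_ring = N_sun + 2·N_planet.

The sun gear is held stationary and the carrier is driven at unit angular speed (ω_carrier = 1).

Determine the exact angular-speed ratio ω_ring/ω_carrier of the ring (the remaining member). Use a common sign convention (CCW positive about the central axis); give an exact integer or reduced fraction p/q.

94/63

N_ring = 31 + 2·16 = 63
31(ω_s−ω_c) = −63(ω_r−ω_c),  ω_s=0, ω_c=1
ω_r = 1 − (31/63)(0−1) = 94/63
ω_r/ω_c = 94/63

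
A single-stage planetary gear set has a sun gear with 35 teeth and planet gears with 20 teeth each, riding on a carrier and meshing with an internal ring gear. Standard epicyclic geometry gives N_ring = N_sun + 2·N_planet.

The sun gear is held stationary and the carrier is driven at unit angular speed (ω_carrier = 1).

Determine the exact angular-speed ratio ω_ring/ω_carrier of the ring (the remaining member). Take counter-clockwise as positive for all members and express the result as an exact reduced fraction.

N_ring = 35 + 2·20 = 75
35(ω_s−ω_c) = −75(ω_r−ω_c),  ω_s=0, ω_c=1
ω_r = 1 − (35/75)(0−1) = 22/15
ω_r/ω_c = 22/15

22/15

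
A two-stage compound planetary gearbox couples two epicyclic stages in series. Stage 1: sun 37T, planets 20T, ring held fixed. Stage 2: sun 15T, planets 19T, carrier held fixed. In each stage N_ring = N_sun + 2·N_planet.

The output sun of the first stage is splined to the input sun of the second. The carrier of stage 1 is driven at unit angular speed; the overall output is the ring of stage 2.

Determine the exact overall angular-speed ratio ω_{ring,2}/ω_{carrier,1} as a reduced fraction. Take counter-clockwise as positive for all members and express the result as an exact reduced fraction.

-1710/1961

Stage 1: N_ring = 37 + 2·20 = 77
Stage 1: 37(ω_s−ω_c) = −77(ω_r−ω_c),  ω_r=0, ω_c=1
Stage 1: ω_s = 1 − (77/37)(0−1) = 114/37
  ⇒ ω_s¹/ω_c¹ = 114/37
Stage 2: N_ring = 15 + 2·19 = 53
Stage 2: 15(ω_s−ω_c) = −53(ω_r−ω_c),  ω_c=0, ω_s=1
Stage 2: ω_r = 0 − (15/53)(1−0) = -15/53
  ⇒ ω_r²/ω_s² = -15/53
Coupling ω_s² = ω_s¹ ⇒ overall = 114/37 × -15/53 = -1710/1961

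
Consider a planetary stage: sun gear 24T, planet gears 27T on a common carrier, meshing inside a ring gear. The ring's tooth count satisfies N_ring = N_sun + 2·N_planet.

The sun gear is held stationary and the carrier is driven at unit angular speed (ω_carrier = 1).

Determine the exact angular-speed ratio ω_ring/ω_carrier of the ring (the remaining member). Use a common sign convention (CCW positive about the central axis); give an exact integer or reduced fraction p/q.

N_ring = 24 + 2·27 = 78
24(ω_s−ω_c) = −78(ω_r−ω_c),  ω_s=0, ω_c=1
ω_r = 1 − (24/78)(0−1) = 17/13
ω_r/ω_c = 17/13

17/13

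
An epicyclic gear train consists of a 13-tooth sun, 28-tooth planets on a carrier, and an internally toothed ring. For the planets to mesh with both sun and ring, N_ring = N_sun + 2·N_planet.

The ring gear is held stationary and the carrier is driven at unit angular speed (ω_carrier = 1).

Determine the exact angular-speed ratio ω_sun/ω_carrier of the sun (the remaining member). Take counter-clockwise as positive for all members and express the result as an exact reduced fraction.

N_ring = 13 + 2·28 = 69
13(ω_s−ω_c) = −69(ω_r−ω_c),  ω_r=0, ω_c=1
ω_s = 1 − (69/13)(0−1) = 82/13
ω_s/ω_c = 82/13

82/13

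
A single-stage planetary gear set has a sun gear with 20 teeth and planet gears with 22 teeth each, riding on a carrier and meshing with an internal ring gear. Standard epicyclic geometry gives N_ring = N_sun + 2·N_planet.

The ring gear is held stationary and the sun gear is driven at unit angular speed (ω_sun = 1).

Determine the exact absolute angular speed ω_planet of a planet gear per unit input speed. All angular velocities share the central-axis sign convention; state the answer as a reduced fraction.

-5/11

N_ring = 20 + 2·22 = 64
20(ω_s−ω_c) = −64(ω_r−ω_c),  ω_r=0, ω_s=1
20(1−ω_c) = −64(0−ω_c)  ⇒  84ω_c = 20  ⇒  ω_c = 5/21
sun–planet: 20·(1−5/21) = −22·(ω_p−ω_c)  ⇒  ω_p−ω_c = −(20/22)·(16/21) = -160/231
ω_p = 5/21 − 160/231 = -5/11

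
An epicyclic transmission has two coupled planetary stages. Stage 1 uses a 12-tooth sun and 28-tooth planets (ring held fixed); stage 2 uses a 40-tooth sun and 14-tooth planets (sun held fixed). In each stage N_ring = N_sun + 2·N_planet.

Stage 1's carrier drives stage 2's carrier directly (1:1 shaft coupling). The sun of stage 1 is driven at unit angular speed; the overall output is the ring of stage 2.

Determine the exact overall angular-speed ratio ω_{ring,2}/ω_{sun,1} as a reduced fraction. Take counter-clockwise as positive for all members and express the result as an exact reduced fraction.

81/340

Stage 1: N_ring = 12 + 2·28 = 68
Stage 1: 12(ω_s−ω_c) = −68(ω_r−ω_c),  ω_r=0, ω_s=1
Stage 1: 12(1−ω_c) = −68(0−ω_c)  ⇒  80ω_c = 12  ⇒  ω_c = 3/20
  ⇒ ω_c¹/ω_s¹ = 3/20
Stage 2: N_ring = 40 + 2·14 = 68
Stage 2: 40(ω_s−ω_c) = −68(ω_r−ω_c),  ω_s=0, ω_c=1
Stage 2: ω_r = 1 − (40/68)(0−1) = 27/17
  ⇒ ω_r²/ω_c² = 27/17
Coupling ω_c² = ω_c¹ ⇒ overall = 3/20 × 27/17 = 81/340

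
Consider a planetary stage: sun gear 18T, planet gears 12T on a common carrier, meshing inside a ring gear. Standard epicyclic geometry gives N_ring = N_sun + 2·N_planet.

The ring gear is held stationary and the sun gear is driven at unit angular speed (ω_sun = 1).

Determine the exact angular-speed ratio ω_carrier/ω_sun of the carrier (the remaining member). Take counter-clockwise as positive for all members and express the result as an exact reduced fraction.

N_ring = 18 + 2·12 = 42
18(ω_s−ω_c) = −42(ω_r−ω_c),  ω_r=0, ω_s=1
18(1−ω_c) = −42(0−ω_c)  ⇒  60ω_c = 18  ⇒  ω_c = 3/10
ω_c/ω_s = 3/10

3/10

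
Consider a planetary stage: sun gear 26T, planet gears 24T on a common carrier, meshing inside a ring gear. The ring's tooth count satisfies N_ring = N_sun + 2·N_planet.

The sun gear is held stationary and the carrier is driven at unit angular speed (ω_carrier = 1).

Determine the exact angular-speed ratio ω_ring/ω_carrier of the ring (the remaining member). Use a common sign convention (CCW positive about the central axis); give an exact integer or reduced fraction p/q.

N_ring = 26 + 2·24 = 74
26(ω_s−ω_c) = −74(ω_r−ω_c),  ω_s=0, ω_c=1
ω_r = 1 − (26/74)(0−1) = 50/37
ω_r/ω_c = 50/37

50/37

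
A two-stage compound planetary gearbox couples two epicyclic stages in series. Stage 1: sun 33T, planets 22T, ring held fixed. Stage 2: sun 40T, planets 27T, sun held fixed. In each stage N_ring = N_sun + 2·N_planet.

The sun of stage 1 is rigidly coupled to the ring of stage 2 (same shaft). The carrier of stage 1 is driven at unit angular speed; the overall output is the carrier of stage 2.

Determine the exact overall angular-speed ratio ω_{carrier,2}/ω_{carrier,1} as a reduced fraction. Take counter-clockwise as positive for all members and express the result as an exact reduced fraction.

470/201

Stage 1: N_ring = 33 + 2·22 = 77
Stage 1: 33(ω_s−ω_c) = −77(ω_r−ω_c),  ω_r=0, ω_c=1
Stage 1: ω_s = 1 − (77/33)(0−1) = 10/3
  ⇒ ω_s¹/ω_c¹ = 10/3
Stage 2: N_ring = 40 + 2·27 = 94
Stage 2: 40(ω_s−ω_c) = −94(ω_r−ω_c),  ω_s=0, ω_r=1
Stage 2: 40(0−ω_c) = −94(1−ω_c)  ⇒  134ω_c = 94  ⇒  ω_c = 47/67
  ⇒ ω_c²/ω_r² = 47/67
Coupling ω_r² = ω_s¹ ⇒ overall = 10/3 × 47/67 = 470/201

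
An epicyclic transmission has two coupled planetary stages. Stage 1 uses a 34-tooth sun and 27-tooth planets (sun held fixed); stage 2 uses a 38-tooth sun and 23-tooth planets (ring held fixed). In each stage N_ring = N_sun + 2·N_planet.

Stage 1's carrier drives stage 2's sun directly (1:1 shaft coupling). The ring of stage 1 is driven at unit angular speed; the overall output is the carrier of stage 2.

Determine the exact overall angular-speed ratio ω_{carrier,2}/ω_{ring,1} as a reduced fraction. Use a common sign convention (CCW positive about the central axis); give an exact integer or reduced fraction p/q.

836/3721

Stage 1: N_ring = 34 + 2·27 = 88
Stage 1: 34(ω_s−ω_c) = −88(ω_r−ω_c),  ω_s=0, ω_r=1
Stage 1: 34(0−ω_c) = −88(1−ω_c)  ⇒  122ω_c = 88  ⇒  ω_c = 44/61
  ⇒ ω_c¹/ω_r¹ = 44/61
Stage 2: N_ring = 38 + 2·23 = 84
Stage 2: 38(ω_s−ω_c) = −84(ω_r−ω_c),  ω_r=0, ω_s=1
Stage 2: 38(1−ω_c) = −84(0−ω_c)  ⇒  122ω_c = 38  ⇒  ω_c = 19/61
  ⇒ ω_c²/ω_s² = 19/61
Coupling ω_s² = ω_c¹ ⇒ overall = 44/61 × 19/61 = 836/3721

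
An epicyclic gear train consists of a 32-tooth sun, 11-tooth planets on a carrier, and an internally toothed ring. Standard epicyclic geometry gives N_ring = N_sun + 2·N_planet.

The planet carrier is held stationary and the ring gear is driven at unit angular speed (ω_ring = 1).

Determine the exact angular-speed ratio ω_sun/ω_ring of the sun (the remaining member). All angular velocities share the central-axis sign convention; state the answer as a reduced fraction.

N_ring = 32 + 2·11 = 54
32(ω_s−ω_c) = −54(ω_r−ω_c),  ω_c=0, ω_r=1
ω_s = 0 − (54/32)(1−0) = -27/16
ω_s/ω_r = -27/16

-27/16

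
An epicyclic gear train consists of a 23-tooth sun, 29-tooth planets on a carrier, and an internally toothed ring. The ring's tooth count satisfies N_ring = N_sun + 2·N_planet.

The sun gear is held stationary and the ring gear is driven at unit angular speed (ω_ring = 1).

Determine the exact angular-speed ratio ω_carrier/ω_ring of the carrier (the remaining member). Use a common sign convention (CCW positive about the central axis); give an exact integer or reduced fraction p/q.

81/104

N_ring = 23 + 2·29 = 81
23(ω_s−ω_c) = −81(ω_r−ω_c),  ω_s=0, ω_r=1
23(0−ω_c) = −81(1−ω_c)  ⇒  104ω_c = 81  ⇒  ω_c = 81/104
ω_c/ω_r = 81/104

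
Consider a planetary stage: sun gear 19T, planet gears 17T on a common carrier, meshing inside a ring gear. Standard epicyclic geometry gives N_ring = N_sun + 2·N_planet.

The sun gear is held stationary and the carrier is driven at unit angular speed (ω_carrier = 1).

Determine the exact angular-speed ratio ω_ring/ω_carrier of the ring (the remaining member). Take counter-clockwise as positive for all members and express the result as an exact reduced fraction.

N_ring = 19 + 2·17 = 53
19(ω_s−ω_c) = −53(ω_r−ω_c),  ω_s=0, ω_c=1
ω_r = 1 − (19/53)(0−1) = 72/53
ω_r/ω_c = 72/53

72/53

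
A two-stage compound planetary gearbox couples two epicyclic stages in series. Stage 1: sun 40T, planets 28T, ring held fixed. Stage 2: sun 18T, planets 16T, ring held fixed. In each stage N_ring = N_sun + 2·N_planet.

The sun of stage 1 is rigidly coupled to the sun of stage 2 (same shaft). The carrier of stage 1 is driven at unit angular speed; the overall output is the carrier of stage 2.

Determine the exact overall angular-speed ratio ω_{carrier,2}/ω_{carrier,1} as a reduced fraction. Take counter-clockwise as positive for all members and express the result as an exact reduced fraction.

Stage 1: N_ring = 40 + 2·28 = 96
Stage 1: 40(ω_s−ω_c) = −96(ω_r−ω_c),  ω_r=0, ω_c=1
Stage 1: ω_s = 1 − (96/40)(0−1) = 17/5
  ⇒ ω_s¹/ω_c¹ = 17/5
Stage 2: N_ring = 18 + 2·16 = 50
Stage 2: 18(ω_s−ω_c) = −50(ω_r−ω_c),  ω_r=0, ω_s=1
Stage 2: 18(1−ω_c) = −50(0−ω_c)  ⇒  68ω_c = 18  ⇒  ω_c = 9/34
  ⇒ ω_c²/ω_s² = 9/34
Coupling ω_s² = ω_s¹ ⇒ overall = 17/5 × 9/34 = 9/10

9/10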